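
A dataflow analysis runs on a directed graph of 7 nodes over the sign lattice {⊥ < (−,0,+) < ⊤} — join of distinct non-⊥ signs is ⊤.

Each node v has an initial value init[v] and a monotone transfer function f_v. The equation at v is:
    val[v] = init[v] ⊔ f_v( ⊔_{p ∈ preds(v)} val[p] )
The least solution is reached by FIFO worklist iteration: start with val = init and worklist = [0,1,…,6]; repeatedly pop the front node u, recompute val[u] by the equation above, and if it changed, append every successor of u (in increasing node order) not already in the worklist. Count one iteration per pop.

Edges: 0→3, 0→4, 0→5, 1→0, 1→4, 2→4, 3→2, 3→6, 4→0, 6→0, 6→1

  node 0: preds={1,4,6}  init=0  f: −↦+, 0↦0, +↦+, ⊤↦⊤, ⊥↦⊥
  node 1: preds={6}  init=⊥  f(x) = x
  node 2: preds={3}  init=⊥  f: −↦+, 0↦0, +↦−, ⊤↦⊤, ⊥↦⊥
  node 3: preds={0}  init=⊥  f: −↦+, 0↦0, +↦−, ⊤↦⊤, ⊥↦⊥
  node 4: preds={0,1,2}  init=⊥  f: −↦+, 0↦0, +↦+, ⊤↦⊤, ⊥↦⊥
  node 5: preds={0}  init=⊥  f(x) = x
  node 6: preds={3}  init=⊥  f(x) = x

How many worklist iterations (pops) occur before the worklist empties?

Trace (12 dequeues):
  [1] u=0 | in ⊥ | out 0 | ==
  [2] u=1 | in ⊥ | out ⊥ | ==
  [3] u=2 | in ⊥ | out ⊥ | ==
  [4] u=3 | in 0 | out 0 | prev ⊥ | push {2}
  [5] u=4 | in 0 | out 0 | prev ⊥ | push {0}
  [6] u=5 | in 0 | out 0 | prev ⊥ | push {}
  [7] u=6 | in 0 | out 0 | prev ⊥ | push {1}
  [8] u=2 | in 0 | out 0 | prev ⊥ | push {4}
  [9] u=0 | in 0 | out 0 | ==
  [10] u=1 | in 0 | out 0 | prev ⊥ | push {0}
  [11] u=4 | in 0 | out 0 | ==
  [12] u=0 | in 0 | out 0 | ==

Converged values:
  [0] 0
  [1] 0
  [2] 0
  [3] 0
  [4] 0
  [5] 0
  [6] 0

12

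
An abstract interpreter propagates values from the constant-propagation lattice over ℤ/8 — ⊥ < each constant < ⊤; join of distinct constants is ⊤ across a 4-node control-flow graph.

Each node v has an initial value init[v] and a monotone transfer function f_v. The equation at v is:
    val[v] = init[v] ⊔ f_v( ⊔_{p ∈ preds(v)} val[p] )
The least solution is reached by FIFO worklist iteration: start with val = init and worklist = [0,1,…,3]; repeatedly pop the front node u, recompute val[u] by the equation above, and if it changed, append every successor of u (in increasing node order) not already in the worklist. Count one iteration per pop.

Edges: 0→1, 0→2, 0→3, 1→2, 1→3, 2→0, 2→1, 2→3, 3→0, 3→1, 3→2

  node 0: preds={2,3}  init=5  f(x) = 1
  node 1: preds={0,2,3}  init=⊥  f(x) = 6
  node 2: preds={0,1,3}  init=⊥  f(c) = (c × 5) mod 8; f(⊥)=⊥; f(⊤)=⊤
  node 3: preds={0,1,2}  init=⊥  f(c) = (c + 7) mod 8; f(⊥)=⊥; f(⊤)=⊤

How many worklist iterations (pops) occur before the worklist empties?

Trace (7 dequeues):
  [1] u=0 | in ⊥ | out ⊤ | prev 5 | push {}
  [2] u=1 | in ⊤ | out 6 | prev ⊥ | push {}
  [3] u=2 | in ⊤ | out ⊤ | prev ⊥ | push {0,1}
  [4] u=3 | in ⊤ | out ⊤ | prev ⊥ | push {2}
  [5] u=0 | in ⊤ | out ⊤ | ==
  [6] u=1 | in ⊤ | out 6 | ==
  [7] u=2 | in ⊤ | out ⊤ | ==

Converged values:
  [0] ⊤
  [1] 6
  [2] ⊤
  [3] ⊤

7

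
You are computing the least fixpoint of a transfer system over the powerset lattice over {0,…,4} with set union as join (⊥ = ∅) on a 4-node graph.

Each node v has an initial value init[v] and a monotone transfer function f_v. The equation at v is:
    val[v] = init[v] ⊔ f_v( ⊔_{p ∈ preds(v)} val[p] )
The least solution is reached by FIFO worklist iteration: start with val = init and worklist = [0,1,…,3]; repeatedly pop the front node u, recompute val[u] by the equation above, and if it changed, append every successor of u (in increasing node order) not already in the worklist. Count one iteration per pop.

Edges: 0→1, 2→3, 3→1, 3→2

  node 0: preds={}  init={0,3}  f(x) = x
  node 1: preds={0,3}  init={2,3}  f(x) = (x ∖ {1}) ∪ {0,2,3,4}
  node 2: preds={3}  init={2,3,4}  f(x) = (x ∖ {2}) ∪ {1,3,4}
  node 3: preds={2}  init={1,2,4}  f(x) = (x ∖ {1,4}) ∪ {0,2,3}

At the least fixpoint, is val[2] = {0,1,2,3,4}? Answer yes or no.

Trace (7 dequeues):
  [1] u=0 | in {} | out {0,3} | ==
  [2] u=1 | in {0,1,2,3,4} | out {0,2,3,4} | prev {2,3} | push {}
  [3] u=2 | in {1,2,4} | out {1,2,3,4} | prev {2,3,4} | push {}
  [4] u=3 | in {1,2,3,4} | out {0,1,2,3,4} | prev {1,2,4} | push {1,2}
  [5] u=1 | in {0,1,2,3,4} | out {0,2,3,4} | ==
  [6] u=2 | in {0,1,2,3,4} | out {0,1,2,3,4} | prev {1,2,3,4} | push {3}
  [7] u=3 | in {0,1,2,3,4} | out {0,1,2,3,4} | ==

Converged values:
  [0] {0,3}
  [1] {0,2,3,4}
  [2] {0,1,2,3,4}
  [3] {0,1,2,3,4}

yes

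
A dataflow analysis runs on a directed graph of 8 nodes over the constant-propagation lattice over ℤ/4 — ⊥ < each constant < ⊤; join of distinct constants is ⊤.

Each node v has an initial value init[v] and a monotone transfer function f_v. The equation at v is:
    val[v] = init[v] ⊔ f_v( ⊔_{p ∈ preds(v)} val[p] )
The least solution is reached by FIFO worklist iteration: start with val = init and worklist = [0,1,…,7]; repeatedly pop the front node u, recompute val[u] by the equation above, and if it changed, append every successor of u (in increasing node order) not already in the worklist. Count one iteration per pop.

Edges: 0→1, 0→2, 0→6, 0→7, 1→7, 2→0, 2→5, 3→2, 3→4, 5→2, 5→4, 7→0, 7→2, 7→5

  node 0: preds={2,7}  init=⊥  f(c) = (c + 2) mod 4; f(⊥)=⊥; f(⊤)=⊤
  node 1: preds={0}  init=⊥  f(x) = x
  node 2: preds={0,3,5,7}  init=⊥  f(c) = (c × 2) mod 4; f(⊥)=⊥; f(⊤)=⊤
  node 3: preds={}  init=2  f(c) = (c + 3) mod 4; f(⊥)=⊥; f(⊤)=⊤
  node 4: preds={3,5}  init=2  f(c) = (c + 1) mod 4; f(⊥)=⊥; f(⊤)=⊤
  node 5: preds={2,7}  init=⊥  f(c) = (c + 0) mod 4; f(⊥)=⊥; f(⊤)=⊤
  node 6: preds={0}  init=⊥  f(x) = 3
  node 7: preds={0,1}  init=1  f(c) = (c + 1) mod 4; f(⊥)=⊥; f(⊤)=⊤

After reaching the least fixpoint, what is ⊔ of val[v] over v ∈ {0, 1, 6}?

Trace (15 dequeues):
  [1] u=0 | in 1 | out 3 | prev ⊥ | push {}
  [2] u=1 | in 3 | out 3 | prev ⊥ | push {}
  [3] u=2 | in ⊤ | out ⊤ | prev ⊥ | push {0}
  [4] u=3 | in ⊥ | out 2 | ==
  [5] u=4 | in 2 | out ⊤ | prev 2 | push {}
  [6] u=5 | in ⊤ | out ⊤ | prev ⊥ | push {2,4}
  [7] u=6 | in 3 | out 3 | prev ⊥ | push {}
  [8] u=7 | in 3 | out ⊤ | prev 1 | push {5}
  [9] u=0 | in ⊤ | out ⊤ | prev 3 | push {1,6,7}
  [10] u=2 | in ⊤ | out ⊤ | ==
  [11] u=4 | in ⊤ | out ⊤ | ==
  [12] u=5 | in ⊤ | out ⊤ | ==
  [13] u=1 | in ⊤ | out ⊤ | prev 3 | push {}
  [14] u=6 | in ⊤ | out 3 | ==
  [15] u=7 | in ⊤ | out ⊤ | ==

Converged values:
  [0] ⊤
  [1] ⊤
  [2] ⊤
  [3] 2
  [4] ⊤
  [5] ⊤
  [6] 3
  [7] ⊤

⊤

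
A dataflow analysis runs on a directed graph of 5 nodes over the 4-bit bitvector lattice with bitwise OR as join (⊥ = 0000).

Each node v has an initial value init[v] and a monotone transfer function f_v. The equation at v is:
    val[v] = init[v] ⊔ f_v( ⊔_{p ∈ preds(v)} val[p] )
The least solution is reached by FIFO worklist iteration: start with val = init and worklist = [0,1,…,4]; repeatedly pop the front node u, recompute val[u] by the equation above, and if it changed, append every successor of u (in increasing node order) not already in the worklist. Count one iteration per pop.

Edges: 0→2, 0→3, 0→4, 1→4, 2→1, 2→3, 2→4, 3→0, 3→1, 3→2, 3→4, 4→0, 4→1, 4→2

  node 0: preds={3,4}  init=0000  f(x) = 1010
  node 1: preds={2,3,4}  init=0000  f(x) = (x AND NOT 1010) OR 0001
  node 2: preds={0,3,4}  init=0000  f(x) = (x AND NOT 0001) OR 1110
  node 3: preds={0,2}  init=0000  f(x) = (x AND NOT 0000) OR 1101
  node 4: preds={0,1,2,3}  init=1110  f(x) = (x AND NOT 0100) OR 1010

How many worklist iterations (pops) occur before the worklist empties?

Trace (8 dequeues):
  [1] u=0 | in 1110 | out 1010 | prev 0000 | push {}
  [2] u=1 | in 1110 | out 0101 | prev 0000 | push {}
  [3] u=2 | in 1110 | out 1110 | prev 0000 | push {1}
  [4] u=3 | in 1110 | out 1111 | prev 0000 | push {0,2}
  [5] u=4 | in 1111 | out 1111 | prev 1110 | push {}
  [6] u=1 | in 1111 | out 0101 | ==
  [7] u=0 | in 1111 | out 1010 | ==
  [8] u=2 | in 1111 | out 1110 | ==

Converged values:
  [0] 1010
  [1] 0101
  [2] 1110
  [3] 1111
  [4] 1111

8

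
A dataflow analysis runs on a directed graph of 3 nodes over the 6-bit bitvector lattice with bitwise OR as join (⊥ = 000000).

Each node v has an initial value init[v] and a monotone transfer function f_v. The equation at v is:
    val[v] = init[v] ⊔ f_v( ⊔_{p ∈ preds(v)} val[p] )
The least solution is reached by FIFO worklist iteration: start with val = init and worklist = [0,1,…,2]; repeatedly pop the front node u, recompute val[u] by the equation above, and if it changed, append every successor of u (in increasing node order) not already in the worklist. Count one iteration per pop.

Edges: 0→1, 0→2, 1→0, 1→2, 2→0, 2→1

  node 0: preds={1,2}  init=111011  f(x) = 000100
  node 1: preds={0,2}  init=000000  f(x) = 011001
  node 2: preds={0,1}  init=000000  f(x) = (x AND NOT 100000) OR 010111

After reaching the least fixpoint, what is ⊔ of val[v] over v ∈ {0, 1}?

111111

Iteration log — 5 steps:
  step 1. node 0  ⊔preds=000000  new=111111  old=111011  +wl: 
  step 2. node 1  ⊔preds=111111  new=011001  old=000000  +wl: 0
  step 3. node 2  ⊔preds=111111  new=011111  old=000000  +wl: 1
  step 4. node 0  ⊔preds=011111  new=111111  stable
  step 5. node 1  ⊔preds=111111  new=011001  stable

Least fixpoint reached:
  node 0: 111111
  node 1: 011001
  node 2: 011111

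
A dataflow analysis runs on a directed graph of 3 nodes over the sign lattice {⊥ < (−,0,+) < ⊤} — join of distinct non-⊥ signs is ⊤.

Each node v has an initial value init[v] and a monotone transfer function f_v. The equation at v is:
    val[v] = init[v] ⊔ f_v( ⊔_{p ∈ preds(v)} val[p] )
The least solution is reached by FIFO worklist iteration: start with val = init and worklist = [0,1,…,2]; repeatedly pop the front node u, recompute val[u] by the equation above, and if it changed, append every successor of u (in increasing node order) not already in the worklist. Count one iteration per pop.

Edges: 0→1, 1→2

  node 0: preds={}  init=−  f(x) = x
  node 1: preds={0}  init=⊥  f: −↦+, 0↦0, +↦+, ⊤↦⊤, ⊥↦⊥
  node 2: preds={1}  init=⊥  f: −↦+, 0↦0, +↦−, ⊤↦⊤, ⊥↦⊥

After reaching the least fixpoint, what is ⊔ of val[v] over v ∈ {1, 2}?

Worklist (3 pops):
  #1 pop 0: in=⊥ → − (no change)
  #2 pop 1: in=− → + (was ⊥); enqueue []
  #3 pop 2: in=+ → − (was ⊥); enqueue []

Fixpoint:
  val[0] = −
  val[1] = +
  val[2] = −

⊤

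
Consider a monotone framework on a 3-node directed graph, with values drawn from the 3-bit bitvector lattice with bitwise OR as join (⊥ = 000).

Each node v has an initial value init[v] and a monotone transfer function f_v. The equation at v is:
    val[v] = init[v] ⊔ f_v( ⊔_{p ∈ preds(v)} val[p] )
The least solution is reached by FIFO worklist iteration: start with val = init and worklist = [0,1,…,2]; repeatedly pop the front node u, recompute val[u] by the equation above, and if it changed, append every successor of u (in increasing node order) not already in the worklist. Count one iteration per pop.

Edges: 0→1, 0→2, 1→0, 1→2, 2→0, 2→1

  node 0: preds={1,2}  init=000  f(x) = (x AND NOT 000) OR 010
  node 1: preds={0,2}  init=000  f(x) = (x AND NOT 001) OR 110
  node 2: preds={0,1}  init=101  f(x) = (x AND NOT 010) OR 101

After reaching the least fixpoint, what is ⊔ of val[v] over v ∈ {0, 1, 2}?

Iteration log — 4 steps:
  step 1. node 0  ⊔preds=101  new=111  old=000  +wl: 
  step 2. node 1  ⊔preds=111  new=110  old=000  +wl: 0
  step 3. node 2  ⊔preds=111  new=101  stable
  step 4. node 0  ⊔preds=111  new=111  stable

Least fixpoint reached:
  node 0: 111
  node 1: 110
  node 2: 101

111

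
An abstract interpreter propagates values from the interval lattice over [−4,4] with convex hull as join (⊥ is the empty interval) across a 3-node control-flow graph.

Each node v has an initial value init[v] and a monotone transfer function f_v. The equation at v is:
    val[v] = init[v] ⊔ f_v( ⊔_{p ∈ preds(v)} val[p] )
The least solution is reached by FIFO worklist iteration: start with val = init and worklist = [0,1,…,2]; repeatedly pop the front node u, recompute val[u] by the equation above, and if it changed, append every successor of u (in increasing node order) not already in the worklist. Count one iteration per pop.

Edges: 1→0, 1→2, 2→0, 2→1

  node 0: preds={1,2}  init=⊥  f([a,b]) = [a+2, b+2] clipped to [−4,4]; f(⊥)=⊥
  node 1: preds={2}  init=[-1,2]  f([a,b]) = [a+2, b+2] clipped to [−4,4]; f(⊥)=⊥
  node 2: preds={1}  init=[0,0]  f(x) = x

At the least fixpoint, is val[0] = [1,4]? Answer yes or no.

yes

Worklist (9 pops):
  #1 pop 0: in=[-1,2] → [1,4] (was ⊥); enqueue []
  #2 pop 1: in=[0,0] → [-1,2] (no change)
  #3 pop 2: in=[-1,2] → [-1,2] (was [0,0]); enqueue [0,1]
  #4 pop 0: in=[-1,2] → [1,4] (no change)
  #5 pop 1: in=[-1,2] → [-1,4] (was [-1,2]); enqueue [0,2]
  #6 pop 0: in=[-1,4] → [1,4] (no change)
  #7 pop 2: in=[-1,4] → [-1,4] (was [-1,2]); enqueue [0,1]
  #8 pop 0: in=[-1,4] → [1,4] (no change)
  #9 pop 1: in=[-1,4] → [-1,4] (no change)

Fixpoint:
  val[0] = [1,4]
  val[1] = [-1,4]
  val[2] = [-1,4]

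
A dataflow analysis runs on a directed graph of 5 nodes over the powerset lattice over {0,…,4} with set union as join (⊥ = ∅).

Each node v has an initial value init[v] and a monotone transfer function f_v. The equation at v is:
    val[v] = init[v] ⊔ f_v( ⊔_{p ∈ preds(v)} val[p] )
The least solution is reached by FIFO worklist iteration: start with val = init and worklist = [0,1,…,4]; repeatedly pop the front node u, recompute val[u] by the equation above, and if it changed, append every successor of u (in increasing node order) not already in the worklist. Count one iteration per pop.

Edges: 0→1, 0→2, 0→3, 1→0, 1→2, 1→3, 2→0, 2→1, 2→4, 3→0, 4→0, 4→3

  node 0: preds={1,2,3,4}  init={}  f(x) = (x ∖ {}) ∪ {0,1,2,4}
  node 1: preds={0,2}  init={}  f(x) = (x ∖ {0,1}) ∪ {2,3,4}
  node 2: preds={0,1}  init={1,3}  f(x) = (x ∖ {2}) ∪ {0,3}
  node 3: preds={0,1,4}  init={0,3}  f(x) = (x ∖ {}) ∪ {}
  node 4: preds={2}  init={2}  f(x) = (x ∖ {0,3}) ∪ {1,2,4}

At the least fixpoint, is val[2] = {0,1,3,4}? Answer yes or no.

Worklist (8 pops):
  #1 pop 0: in={0,1,2,3} → {0,1,2,3,4} (was {}); enqueue []
  #2 pop 1: in={0,1,2,3,4} → {2,3,4} (was {}); enqueue [0]
  #3 pop 2: in={0,1,2,3,4} → {0,1,3,4} (was {1,3}); enqueue [1]
  #4 pop 3: in={0,1,2,3,4} → {0,1,2,3,4} (was {0,3}); enqueue []
  #5 pop 4: in={0,1,3,4} → {1,2,4} (was {2}); enqueue [3]
  #6 pop 0: in={0,1,2,3,4} → {0,1,2,3,4} (no change)
  #7 pop 1: in={0,1,2,3,4} → {2,3,4} (no change)
  #8 pop 3: in={0,1,2,3,4} → {0,1,2,3,4} (no change)

Fixpoint:
  val[0] = {0,1,2,3,4}
  val[1] = {2,3,4}
  val[2] = {0,1,3,4}
  val[3] = {0,1,2,3,4}
  val[4] = {1,2,4}

yes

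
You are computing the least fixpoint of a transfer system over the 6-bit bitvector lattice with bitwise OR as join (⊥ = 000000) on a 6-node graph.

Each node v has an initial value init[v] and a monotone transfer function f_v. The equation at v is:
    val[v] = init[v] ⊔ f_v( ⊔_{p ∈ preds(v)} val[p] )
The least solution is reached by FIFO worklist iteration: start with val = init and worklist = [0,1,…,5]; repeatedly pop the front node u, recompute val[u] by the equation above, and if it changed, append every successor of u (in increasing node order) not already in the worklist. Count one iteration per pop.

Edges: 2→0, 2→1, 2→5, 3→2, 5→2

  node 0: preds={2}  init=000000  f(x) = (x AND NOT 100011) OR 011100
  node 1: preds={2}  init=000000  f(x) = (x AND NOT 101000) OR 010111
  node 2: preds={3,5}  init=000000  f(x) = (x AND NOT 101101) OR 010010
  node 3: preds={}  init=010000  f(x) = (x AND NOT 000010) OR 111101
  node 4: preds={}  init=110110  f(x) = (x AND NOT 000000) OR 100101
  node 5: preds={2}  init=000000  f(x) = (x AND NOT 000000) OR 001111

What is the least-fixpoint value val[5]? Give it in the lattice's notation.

011111

Trace (9 dequeues):
  [1] u=0 | in 000000 | out 011100 | prev 000000 | push {}
  [2] u=1 | in 000000 | out 010111 | prev 000000 | push {}
  [3] u=2 | in 010000 | out 010010 | prev 000000 | push {0,1}
  [4] u=3 | in 000000 | out 111101 | prev 010000 | push {2}
  [5] u=4 | in 000000 | out 110111 | prev 110110 | push {}
  [6] u=5 | in 010010 | out 011111 | prev 000000 | push {}
  [7] u=0 | in 010010 | out 011100 | ==
  [8] u=1 | in 010010 | out 010111 | ==
  [9] u=2 | in 111111 | out 010010 | ==

Converged values:
  [0] 011100
  [1] 010111
  [2] 010010
  [3] 111101
  [4] 110111
  [5] 011111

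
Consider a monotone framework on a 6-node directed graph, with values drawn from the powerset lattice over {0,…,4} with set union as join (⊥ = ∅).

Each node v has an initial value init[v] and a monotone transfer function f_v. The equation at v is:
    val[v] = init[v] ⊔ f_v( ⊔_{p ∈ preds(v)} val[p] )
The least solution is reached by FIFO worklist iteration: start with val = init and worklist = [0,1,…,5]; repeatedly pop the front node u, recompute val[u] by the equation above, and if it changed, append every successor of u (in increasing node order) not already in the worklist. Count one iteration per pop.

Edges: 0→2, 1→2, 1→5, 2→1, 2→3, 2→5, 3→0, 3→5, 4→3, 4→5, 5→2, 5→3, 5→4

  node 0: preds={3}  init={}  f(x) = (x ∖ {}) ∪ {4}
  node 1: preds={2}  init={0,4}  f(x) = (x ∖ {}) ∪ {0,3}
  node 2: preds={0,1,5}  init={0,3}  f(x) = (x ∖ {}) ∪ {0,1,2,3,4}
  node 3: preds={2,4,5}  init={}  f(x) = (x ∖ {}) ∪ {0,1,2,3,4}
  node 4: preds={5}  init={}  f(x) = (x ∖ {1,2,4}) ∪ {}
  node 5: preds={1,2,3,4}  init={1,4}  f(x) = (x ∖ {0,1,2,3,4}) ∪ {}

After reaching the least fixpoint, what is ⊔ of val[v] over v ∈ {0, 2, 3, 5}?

Iteration log — 10 steps:
  step 1. node 0  ⊔preds={}  new={4}  old={}  +wl: 
  step 2. node 1  ⊔preds={0,3}  new={0,3,4}  old={0,4}  +wl: 
  step 3. node 2  ⊔preds={0,1,3,4}  new={0,1,2,3,4}  old={0,3}  +wl: 1
  step 4. node 3  ⊔preds={0,1,2,3,4}  new={0,1,2,3,4}  old={}  +wl: 0
  step 5. node 4  ⊔preds={1,4}  new={}  stable
  step 6. node 5  ⊔preds={0,1,2,3,4}  new={1,4}  stable
  step 7. node 1  ⊔preds={0,1,2,3,4}  new={0,1,2,3,4}  old={0,3,4}  +wl: 2,5
  step 8. node 0  ⊔preds={0,1,2,3,4}  new={0,1,2,3,4}  old={4}  +wl: 
  step 9. node 2  ⊔preds={0,1,2,3,4}  new={0,1,2,3,4}  stable
  step 10. node 5  ⊔preds={0,1,2,3,4}  new={1,4}  stable

Least fixpoint reached:
  node 0: {0,1,2,3,4}
  node 1: {0,1,2,3,4}
  node 2: {0,1,2,3,4}
  node 3: {0,1,2,3,4}
  node 4: {}
  node 5: {1,4}

{0,1,2,3,4}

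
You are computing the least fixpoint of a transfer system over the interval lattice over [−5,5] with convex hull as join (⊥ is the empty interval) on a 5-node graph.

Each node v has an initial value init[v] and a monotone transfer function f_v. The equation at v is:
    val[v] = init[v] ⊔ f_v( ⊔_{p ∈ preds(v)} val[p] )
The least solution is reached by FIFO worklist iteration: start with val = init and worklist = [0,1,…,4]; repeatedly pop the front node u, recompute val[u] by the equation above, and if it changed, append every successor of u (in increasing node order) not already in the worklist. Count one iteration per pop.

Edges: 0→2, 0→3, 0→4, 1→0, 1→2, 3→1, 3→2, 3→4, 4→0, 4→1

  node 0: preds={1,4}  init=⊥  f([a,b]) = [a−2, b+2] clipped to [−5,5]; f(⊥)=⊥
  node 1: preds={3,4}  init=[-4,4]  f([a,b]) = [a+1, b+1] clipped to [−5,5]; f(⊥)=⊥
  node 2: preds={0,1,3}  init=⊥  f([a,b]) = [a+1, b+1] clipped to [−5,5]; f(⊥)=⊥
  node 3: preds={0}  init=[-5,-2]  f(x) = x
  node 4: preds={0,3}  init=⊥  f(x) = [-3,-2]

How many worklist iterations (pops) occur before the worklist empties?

8

Iteration log — 8 steps:
  step 1. node 0  ⊔preds=[-4,4]  new=[-5,5]  old=⊥  +wl: 
  step 2. node 1  ⊔preds=[-5,-2]  new=[-4,4]  stable
  step 3. node 2  ⊔preds=[-5,5]  new=[-4,5]  old=⊥  +wl: 
  step 4. node 3  ⊔preds=[-5,5]  new=[-5,5]  old=[-5,-2]  +wl: 1,2
  step 5. node 4  ⊔preds=[-5,5]  new=[-3,-2]  old=⊥  +wl: 0
  step 6. node 1  ⊔preds=[-5,5]  new=[-4,5]  old=[-4,4]  +wl: 
  step 7. node 2  ⊔preds=[-5,5]  new=[-4,5]  stable
  step 8. node 0  ⊔preds=[-4,5]  new=[-5,5]  stable

Least fixpoint reached:
  node 0: [-5,5]
  node 1: [-4,5]
  node 2: [-4,5]
  node 3: [-5,5]
  node 4: [-3,-2]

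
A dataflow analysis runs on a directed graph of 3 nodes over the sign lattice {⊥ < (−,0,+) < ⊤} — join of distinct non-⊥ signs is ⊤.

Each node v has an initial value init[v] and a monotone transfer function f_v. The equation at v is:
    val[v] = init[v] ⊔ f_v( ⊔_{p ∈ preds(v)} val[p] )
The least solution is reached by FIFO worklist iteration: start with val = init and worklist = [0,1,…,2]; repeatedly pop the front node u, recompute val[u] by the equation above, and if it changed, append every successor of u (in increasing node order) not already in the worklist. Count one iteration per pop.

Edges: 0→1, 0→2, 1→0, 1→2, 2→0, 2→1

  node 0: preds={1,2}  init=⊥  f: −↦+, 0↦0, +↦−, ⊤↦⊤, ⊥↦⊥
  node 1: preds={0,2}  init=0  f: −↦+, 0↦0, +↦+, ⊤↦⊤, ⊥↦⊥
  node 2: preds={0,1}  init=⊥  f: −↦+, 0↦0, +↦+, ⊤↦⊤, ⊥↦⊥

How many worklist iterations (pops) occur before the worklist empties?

5

Trace (5 dequeues):
  [1] u=0 | in 0 | out 0 | prev ⊥ | push {}
  [2] u=1 | in 0 | out 0 | ==
  [3] u=2 | in 0 | out 0 | prev ⊥ | push {0,1}
  [4] u=0 | in 0 | out 0 | ==
  [5] u=1 | in 0 | out 0 | ==

Converged values:
  [0] 0
  [1] 0
  [2] 0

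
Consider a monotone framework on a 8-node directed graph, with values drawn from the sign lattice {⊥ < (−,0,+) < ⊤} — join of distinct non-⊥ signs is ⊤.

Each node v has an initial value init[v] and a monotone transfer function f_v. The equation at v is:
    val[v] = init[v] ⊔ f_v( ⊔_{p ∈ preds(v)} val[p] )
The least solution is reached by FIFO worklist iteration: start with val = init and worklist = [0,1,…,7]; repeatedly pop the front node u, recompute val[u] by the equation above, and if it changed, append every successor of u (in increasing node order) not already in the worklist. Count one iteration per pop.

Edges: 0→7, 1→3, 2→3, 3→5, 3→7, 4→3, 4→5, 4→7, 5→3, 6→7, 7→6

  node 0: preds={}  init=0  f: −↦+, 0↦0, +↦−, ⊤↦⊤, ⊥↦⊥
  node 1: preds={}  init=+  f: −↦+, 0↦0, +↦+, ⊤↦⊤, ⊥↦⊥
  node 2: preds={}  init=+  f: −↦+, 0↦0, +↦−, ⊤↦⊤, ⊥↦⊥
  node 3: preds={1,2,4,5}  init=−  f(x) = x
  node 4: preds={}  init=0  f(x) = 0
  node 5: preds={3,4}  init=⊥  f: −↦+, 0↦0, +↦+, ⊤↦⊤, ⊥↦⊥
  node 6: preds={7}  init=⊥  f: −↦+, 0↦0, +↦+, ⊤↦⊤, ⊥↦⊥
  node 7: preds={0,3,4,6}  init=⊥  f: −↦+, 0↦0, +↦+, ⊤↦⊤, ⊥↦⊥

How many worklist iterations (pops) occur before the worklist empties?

Iteration log — 11 steps:
  step 1. node 0  ⊔preds=⊥  new=0  stable
  step 2. node 1  ⊔preds=⊥  new=+  stable
  step 3. node 2  ⊔preds=⊥  new=+  stable
  step 4. node 3  ⊔preds=⊤  new=⊤  old=−  +wl: 
  step 5. node 4  ⊔preds=⊥  new=0  stable
  step 6. node 5  ⊔preds=⊤  new=⊤  old=⊥  +wl: 3
  step 7. node 6  ⊔preds=⊥  new=⊥  stable
  step 8. node 7  ⊔preds=⊤  new=⊤  old=⊥  +wl: 6
  step 9. node 3  ⊔preds=⊤  new=⊤  stable
  step 10. node 6  ⊔preds=⊤  new=⊤  old=⊥  +wl: 7
  step 11. node 7  ⊔preds=⊤  new=⊤  stable

Least fixpoint reached:
  node 0: 0
  node 1: +
  node 2: +
  node 3: ⊤
  node 4: 0
  node 5: ⊤
  node 6: ⊤
  node 7: ⊤

11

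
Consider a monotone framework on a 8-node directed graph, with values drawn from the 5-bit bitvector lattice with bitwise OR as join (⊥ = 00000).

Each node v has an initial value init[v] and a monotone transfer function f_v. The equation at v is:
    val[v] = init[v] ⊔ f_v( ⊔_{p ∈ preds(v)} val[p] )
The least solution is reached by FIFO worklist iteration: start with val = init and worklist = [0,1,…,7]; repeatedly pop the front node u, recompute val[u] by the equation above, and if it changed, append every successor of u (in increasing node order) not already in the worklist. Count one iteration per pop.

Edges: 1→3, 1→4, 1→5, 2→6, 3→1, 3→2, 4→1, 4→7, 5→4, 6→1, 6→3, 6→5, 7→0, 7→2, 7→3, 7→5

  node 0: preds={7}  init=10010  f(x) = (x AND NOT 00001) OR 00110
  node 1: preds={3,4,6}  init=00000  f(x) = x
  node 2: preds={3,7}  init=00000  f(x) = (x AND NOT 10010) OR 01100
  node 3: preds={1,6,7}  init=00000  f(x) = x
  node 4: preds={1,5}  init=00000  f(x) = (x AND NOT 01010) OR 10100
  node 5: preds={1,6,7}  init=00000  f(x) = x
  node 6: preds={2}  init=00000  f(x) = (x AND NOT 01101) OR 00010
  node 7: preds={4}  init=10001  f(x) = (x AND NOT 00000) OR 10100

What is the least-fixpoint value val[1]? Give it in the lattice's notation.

Worklist (18 pops):
  #1 pop 0: in=10001 → 10110 (was 10010); enqueue []
  #2 pop 1: in=00000 → 00000 (no change)
  #3 pop 2: in=10001 → 01101 (was 00000); enqueue []
  #4 pop 3: in=10001 → 10001 (was 00000); enqueue [1,2]
  #5 pop 4: in=00000 → 10100 (was 00000); enqueue []
  #6 pop 5: in=10001 → 10001 (was 00000); enqueue [4]
  #7 pop 6: in=01101 → 00010 (was 00000); enqueue [3,5]
  #8 pop 7: in=10100 → 10101 (was 10001); enqueue [0]
  #9 pop 1: in=10111 → 10111 (was 00000); enqueue []
  #10 pop 2: in=10101 → 01101 (no change)
  #11 pop 4: in=10111 → 10101 (was 10100); enqueue [1,7]
  #12 pop 3: in=10111 → 10111 (was 10001); enqueue [2]
  #13 pop 5: in=10111 → 10111 (was 10001); enqueue [4]
  #14 pop 0: in=10101 → 10110 (no change)
  #15 pop 1: in=10111 → 10111 (no change)
  #16 pop 7: in=10101 → 10101 (no change)
  #17 pop 2: in=10111 → 01101 (no change)
  #18 pop 4: in=10111 → 10101 (no change)

Fixpoint:
  val[0] = 10110
  val[1] = 10111
  val[2] = 01101
  val[3] = 10111
  val[4] = 10101
  val[5] = 10111
  val[6] = 00010
  val[7] = 10101

10111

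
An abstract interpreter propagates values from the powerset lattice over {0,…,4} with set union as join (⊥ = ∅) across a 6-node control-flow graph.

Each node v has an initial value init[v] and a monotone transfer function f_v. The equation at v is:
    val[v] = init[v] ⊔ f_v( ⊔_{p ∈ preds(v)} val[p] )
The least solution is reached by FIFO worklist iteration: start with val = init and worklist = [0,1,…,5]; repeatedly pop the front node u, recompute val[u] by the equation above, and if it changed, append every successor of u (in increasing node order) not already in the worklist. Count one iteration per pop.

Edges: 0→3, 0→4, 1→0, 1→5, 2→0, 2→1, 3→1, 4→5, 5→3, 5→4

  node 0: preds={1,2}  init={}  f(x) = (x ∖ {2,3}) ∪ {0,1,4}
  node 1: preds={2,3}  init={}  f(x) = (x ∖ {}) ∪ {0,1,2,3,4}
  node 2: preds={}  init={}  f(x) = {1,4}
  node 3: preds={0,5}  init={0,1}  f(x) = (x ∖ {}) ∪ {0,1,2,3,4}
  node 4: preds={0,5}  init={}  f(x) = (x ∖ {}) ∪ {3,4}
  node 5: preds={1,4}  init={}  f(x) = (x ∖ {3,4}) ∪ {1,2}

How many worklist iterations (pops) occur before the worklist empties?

11

Trace (11 dequeues):
  [1] u=0 | in {} | out {0,1,4} | prev {} | push {}
  [2] u=1 | in {0,1} | out {0,1,2,3,4} | prev {} | push {0}
  [3] u=2 | in {} | out {1,4} | prev {} | push {1}
  [4] u=3 | in {0,1,4} | out {0,1,2,3,4} | prev {0,1} | push {}
  [5] u=4 | in {0,1,4} | out {0,1,3,4} | prev {} | push {}
  [6] u=5 | in {0,1,2,3,4} | out {0,1,2} | prev {} | push {3,4}
  [7] u=0 | in {0,1,2,3,4} | out {0,1,4} | ==
  [8] u=1 | in {0,1,2,3,4} | out {0,1,2,3,4} | ==
  [9] u=3 | in {0,1,2,4} | out {0,1,2,3,4} | ==
  [10] u=4 | in {0,1,2,4} | out {0,1,2,3,4} | prev {0,1,3,4} | push {5}
  [11] u=5 | in {0,1,2,3,4} | out {0,1,2} | ==

Converged values:
  [0] {0,1,4}
  [1] {0,1,2,3,4}
  [2] {1,4}
  [3] {0,1,2,3,4}
  [4] {0,1,2,3,4}
  [5] {0,1,2}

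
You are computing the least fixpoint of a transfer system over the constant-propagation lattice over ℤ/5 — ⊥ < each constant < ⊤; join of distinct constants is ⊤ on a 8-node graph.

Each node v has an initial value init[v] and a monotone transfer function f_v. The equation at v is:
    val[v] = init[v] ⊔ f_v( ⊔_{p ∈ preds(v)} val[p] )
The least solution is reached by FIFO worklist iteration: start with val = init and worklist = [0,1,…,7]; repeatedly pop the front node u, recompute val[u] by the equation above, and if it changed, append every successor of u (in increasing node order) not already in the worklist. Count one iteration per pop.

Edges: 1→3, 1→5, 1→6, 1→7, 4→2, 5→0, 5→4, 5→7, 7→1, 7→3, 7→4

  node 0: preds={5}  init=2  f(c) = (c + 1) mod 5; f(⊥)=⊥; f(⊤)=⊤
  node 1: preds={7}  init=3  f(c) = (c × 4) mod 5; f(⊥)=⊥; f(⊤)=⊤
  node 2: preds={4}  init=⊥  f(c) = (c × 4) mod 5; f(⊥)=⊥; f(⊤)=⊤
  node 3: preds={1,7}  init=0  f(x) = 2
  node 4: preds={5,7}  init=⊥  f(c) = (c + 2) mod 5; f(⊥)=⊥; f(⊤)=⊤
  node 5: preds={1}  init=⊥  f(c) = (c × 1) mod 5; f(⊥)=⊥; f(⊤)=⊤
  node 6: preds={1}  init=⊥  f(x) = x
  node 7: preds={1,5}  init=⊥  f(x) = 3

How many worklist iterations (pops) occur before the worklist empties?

19

Worklist (19 pops):
  #1 pop 0: in=⊥ → 2 (no change)
  #2 pop 1: in=⊥ → 3 (no change)
  #3 pop 2: in=⊥ → ⊥ (no change)
  #4 pop 3: in=3 → ⊤ (was 0); enqueue []
  #5 pop 4: in=⊥ → ⊥ (no change)
  #6 pop 5: in=3 → 3 (was ⊥); enqueue [0,4]
  #7 pop 6: in=3 → 3 (was ⊥); enqueue []
  #8 pop 7: in=3 → 3 (was ⊥); enqueue [1,3]
  #9 pop 0: in=3 → ⊤ (was 2); enqueue []
  #10 pop 4: in=3 → 0 (was ⊥); enqueue [2]
  #11 pop 1: in=3 → ⊤ (was 3); enqueue [5,6,7]
  #12 pop 3: in=⊤ → ⊤ (no change)
  #13 pop 2: in=0 → 0 (was ⊥); enqueue []
  #14 pop 5: in=⊤ → ⊤ (was 3); enqueue [0,4]
  #15 pop 6: in=⊤ → ⊤ (was 3); enqueue []
  #16 pop 7: in=⊤ → 3 (no change)
  #17 pop 0: in=⊤ → ⊤ (no change)
  #18 pop 4: in=⊤ → ⊤ (was 0); enqueue [2]
  #19 pop 2: in=⊤ → ⊤ (was 0); enqueue []

Fixpoint:
  val[0] = ⊤
  val[1] = ⊤
  val[2] = ⊤
  val[3] = ⊤
  val[4] = ⊤
  val[5] = ⊤
  val[6] = ⊤
  val[7] = 3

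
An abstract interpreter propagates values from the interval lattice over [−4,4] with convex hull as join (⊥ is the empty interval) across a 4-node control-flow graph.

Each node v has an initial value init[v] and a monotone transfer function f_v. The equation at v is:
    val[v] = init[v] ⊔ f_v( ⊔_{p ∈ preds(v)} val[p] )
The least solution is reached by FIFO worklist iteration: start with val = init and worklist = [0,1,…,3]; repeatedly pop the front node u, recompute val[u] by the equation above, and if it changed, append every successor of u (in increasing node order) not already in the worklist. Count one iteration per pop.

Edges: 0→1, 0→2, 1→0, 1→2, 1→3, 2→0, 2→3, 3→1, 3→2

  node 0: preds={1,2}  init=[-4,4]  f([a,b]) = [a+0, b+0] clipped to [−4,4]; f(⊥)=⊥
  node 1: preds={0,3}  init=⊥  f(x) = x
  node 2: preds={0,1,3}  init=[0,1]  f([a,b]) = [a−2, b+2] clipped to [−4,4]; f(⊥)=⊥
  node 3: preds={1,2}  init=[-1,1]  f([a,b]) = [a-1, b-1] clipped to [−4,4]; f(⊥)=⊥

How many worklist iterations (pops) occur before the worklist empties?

7

Iteration log — 7 steps:
  step 1. node 0  ⊔preds=[0,1]  new=[-4,4]  stable
  step 2. node 1  ⊔preds=[-4,4]  new=[-4,4]  old=⊥  +wl: 0
  step 3. node 2  ⊔preds=[-4,4]  new=[-4,4]  old=[0,1]  +wl: 
  step 4. node 3  ⊔preds=[-4,4]  new=[-4,3]  old=[-1,1]  +wl: 1,2
  step 5. node 0  ⊔preds=[-4,4]  new=[-4,4]  stable
  step 6. node 1  ⊔preds=[-4,4]  new=[-4,4]  stable
  step 7. node 2  ⊔preds=[-4,4]  new=[-4,4]  stable

Least fixpoint reached:
  node 0: [-4,4]
  node 1: [-4,4]
  node 2: [-4,4]
  node 3: [-4,3]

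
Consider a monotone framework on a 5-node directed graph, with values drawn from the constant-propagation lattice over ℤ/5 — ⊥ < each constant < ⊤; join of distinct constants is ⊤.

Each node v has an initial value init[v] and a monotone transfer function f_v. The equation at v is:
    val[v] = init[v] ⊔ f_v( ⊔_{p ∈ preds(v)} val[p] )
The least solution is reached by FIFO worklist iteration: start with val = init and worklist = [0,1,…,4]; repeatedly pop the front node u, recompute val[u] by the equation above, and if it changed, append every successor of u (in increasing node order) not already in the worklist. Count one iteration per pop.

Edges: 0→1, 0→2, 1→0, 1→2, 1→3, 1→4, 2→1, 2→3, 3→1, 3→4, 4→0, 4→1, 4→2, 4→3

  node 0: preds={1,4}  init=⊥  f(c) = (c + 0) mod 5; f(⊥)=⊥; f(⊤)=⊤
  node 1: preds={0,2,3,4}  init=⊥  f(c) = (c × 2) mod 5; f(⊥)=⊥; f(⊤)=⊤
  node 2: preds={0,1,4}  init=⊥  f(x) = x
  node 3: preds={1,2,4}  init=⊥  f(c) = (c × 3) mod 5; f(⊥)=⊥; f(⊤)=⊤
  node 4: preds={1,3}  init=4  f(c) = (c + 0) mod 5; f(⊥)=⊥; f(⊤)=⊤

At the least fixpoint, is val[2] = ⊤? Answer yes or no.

Trace (11 dequeues):
  [1] u=0 | in 4 | out 4 | prev ⊥ | push {}
  [2] u=1 | in 4 | out 3 | prev ⊥ | push {0}
  [3] u=2 | in ⊤ | out ⊤ | prev ⊥ | push {1}
  [4] u=3 | in ⊤ | out ⊤ | prev ⊥ | push {}
  [5] u=4 | in ⊤ | out ⊤ | prev 4 | push {2,3}
  [6] u=0 | in ⊤ | out ⊤ | prev 4 | push {}
  [7] u=1 | in ⊤ | out ⊤ | prev 3 | push {0,4}
  [8] u=2 | in ⊤ | out ⊤ | ==
  [9] u=3 | in ⊤ | out ⊤ | ==
  [10] u=0 | in ⊤ | out ⊤ | ==
  [11] u=4 | in ⊤ | out ⊤ | ==

Converged values:
  [0] ⊤
  [1] ⊤
  [2] ⊤
  [3] ⊤
  [4] ⊤

yes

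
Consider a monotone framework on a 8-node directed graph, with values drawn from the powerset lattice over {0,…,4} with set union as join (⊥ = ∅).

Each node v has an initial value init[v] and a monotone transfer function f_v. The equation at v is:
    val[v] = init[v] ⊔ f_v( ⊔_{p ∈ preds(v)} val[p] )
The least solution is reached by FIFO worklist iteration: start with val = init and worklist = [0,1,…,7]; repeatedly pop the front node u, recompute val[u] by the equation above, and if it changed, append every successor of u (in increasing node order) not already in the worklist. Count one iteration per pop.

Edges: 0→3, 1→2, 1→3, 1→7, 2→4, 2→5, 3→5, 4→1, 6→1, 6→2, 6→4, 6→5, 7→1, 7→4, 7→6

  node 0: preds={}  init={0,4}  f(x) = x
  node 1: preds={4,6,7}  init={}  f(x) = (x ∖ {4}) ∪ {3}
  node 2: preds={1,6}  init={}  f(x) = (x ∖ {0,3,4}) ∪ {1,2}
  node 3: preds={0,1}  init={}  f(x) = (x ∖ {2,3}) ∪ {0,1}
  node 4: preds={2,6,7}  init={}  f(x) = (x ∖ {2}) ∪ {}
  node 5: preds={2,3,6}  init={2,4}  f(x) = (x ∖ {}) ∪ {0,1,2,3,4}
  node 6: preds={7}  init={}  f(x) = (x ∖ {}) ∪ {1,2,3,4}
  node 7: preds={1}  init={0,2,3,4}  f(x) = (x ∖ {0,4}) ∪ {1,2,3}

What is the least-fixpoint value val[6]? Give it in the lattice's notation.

Iteration log — 15 steps:
  step 1. node 0  ⊔preds={}  new={0,4}  stable
  step 2. node 1  ⊔preds={0,2,3,4}  new={0,2,3}  old={}  +wl: 
  step 3. node 2  ⊔preds={0,2,3}  new={1,2}  old={}  +wl: 
  step 4. node 3  ⊔preds={0,2,3,4}  new={0,1,4}  old={}  +wl: 
  step 5. node 4  ⊔preds={0,1,2,3,4}  new={0,1,3,4}  old={}  +wl: 1
  step 6. node 5  ⊔preds={0,1,2,4}  new={0,1,2,3,4}  old={2,4}  +wl: 
  step 7. node 6  ⊔preds={0,2,3,4}  new={0,1,2,3,4}  old={}  +wl: 2,4,5
  step 8. node 7  ⊔preds={0,2,3}  new={0,1,2,3,4}  old={0,2,3,4}  +wl: 6
  step 9. node 1  ⊔preds={0,1,2,3,4}  new={0,1,2,3}  old={0,2,3}  +wl: 3,7
  step 10. node 2  ⊔preds={0,1,2,3,4}  new={1,2}  stable
  step 11. node 4  ⊔preds={0,1,2,3,4}  new={0,1,3,4}  stable
  step 12. node 5  ⊔preds={0,1,2,3,4}  new={0,1,2,3,4}  stable
  step 13. node 6  ⊔preds={0,1,2,3,4}  new={0,1,2,3,4}  stable
  step 14. node 3  ⊔preds={0,1,2,3,4}  new={0,1,4}  stable
  step 15. node 7  ⊔preds={0,1,2,3}  new={0,1,2,3,4}  stable

Least fixpoint reached:
  node 0: {0,4}
  node 1: {0,1,2,3}
  node 2: {1,2}
  node 3: {0,1,4}
  node 4: {0,1,3,4}
  node 5: {0,1,2,3,4}
  node 6: {0,1,2,3,4}
  node 7: {0,1,2,3,4}

{0,1,2,3,4}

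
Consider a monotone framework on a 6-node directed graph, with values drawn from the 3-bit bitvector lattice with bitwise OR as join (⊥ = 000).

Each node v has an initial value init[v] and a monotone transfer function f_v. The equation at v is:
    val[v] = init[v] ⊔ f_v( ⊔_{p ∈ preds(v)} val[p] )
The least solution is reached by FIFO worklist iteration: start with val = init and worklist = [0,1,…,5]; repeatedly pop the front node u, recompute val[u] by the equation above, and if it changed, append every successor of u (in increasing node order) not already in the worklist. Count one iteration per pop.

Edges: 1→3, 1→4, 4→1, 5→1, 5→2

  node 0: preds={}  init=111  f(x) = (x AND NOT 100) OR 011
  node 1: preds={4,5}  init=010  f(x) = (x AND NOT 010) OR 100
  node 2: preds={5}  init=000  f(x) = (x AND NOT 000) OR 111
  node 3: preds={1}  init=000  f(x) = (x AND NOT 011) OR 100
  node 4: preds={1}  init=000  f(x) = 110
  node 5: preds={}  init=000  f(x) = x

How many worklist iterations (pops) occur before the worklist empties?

7

Iteration log — 7 steps:
  step 1. node 0  ⊔preds=000  new=111  stable
  step 2. node 1  ⊔preds=000  new=110  old=010  +wl: 
  step 3. node 2  ⊔preds=000  new=111  old=000  +wl: 
  step 4. node 3  ⊔preds=110  new=100  old=000  +wl: 
  step 5. node 4  ⊔preds=110  new=110  old=000  +wl: 1
  step 6. node 5  ⊔preds=000  new=000  stable
  step 7. node 1  ⊔preds=110  new=110  stable

Least fixpoint reached:
  node 0: 111
  node 1: 110
  node 2: 111
  node 3: 100
  node 4: 110
  node 5: 000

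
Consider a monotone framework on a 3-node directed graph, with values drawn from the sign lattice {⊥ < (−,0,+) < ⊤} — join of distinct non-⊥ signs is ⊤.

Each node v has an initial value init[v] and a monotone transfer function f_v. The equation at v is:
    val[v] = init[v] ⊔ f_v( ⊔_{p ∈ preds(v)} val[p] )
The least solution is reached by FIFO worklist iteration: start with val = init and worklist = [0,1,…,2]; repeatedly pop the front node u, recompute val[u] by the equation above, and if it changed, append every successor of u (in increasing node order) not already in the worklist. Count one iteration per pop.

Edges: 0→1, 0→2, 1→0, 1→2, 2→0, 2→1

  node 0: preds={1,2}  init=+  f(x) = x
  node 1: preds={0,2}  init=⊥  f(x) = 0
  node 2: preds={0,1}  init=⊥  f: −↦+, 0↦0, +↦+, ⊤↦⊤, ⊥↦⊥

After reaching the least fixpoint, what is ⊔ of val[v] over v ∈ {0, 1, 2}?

⊤

Trace (6 dequeues):
  [1] u=0 | in ⊥ | out + | ==
  [2] u=1 | in + | out 0 | prev ⊥ | push {0}
  [3] u=2 | in ⊤ | out ⊤ | prev ⊥ | push {1}
  [4] u=0 | in ⊤ | out ⊤ | prev + | push {2}
  [5] u=1 | in ⊤ | out 0 | ==
  [6] u=2 | in ⊤ | out ⊤ | ==

Converged values:
  [0] ⊤
  [1] 0
  [2] ⊤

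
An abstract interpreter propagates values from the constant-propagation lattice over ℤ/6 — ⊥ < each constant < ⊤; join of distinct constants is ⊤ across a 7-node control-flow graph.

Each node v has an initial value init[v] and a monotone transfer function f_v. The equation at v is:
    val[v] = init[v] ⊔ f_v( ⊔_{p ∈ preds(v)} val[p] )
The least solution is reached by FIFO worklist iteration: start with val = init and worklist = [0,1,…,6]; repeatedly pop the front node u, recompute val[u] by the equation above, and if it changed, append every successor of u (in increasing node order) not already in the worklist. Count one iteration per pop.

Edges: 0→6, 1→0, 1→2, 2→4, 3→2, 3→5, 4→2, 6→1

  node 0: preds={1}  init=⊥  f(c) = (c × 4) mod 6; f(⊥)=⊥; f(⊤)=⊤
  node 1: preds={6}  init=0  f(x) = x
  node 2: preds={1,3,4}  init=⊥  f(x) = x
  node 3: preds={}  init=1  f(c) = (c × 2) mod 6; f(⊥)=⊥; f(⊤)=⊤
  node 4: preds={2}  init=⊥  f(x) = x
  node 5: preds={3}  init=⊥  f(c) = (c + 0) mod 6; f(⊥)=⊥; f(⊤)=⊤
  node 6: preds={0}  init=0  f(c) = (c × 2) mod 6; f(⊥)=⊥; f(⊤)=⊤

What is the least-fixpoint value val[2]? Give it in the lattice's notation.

⊤

Worklist (8 pops):
  #1 pop 0: in=0 → 0 (was ⊥); enqueue []
  #2 pop 1: in=0 → 0 (no change)
  #3 pop 2: in=⊤ → ⊤ (was ⊥); enqueue []
  #4 pop 3: in=⊥ → 1 (no change)
  #5 pop 4: in=⊤ → ⊤ (was ⊥); enqueue [2]
  #6 pop 5: in=1 → 1 (was ⊥); enqueue []
  #7 pop 6: in=0 → 0 (no change)
  #8 pop 2: in=⊤ → ⊤ (no change)

Fixpoint:
  val[0] = 0
  val[1] = 0
  val[2] = ⊤
  val[3] = 1
  val[4] = ⊤
  val[5] = 1
  val[6] = 0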